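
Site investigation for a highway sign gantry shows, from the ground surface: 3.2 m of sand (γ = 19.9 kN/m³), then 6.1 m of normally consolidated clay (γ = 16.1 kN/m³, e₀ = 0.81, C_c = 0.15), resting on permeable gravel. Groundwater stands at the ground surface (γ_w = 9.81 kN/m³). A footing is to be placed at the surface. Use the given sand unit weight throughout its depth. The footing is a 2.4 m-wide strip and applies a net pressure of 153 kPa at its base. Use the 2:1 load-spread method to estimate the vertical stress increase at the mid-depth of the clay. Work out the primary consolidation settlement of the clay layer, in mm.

Mid-depth of clay below the ground surface: z = 3.2 + 6.1/2 = 6.25 m.
Total vertical stress at mid-clay: σ_v = 19.9×3.2 + 16.1×3.05 = 112.78 kPa.
Pore pressure: u = 9.81×(6.25 − 0) = 61.312 kPa.
Initial effective stress: σ'_0 = σ_v − u = 112.78 − 61.312 = 51.468 kPa.
Stress increase at mid-clay by the 2:1 spreading method:
Δσ = qB/(B+z) = 153×2.4/(2.4+6.25) = 42.451 kPa
Final effective stress: σ'_f = σ'_0 + Δσ = 51.468 + 42.451 = 93.919 kPa.
Normally consolidated clay, so the full stress increment lies on the virgin compression line:
S_c = C_c·H/(1+e₀)·log₁₀(σ'_f/σ'_0) = 0.15×6.1/(1+0.81)×log₁₀(93.919/51.468)
    = 0.50552 × 0.26122 = 0.1321 m

S_c ≈ 132 mm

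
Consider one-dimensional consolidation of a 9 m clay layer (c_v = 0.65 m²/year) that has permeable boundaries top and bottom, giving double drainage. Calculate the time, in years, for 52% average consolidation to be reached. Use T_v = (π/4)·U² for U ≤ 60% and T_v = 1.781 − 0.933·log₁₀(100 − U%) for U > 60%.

t ≈ 6.62 years

Drainage path length: H_d = H/2 = 4.5 m (double drainage).
U ≤ 60%: T_v = (π/4)·U² = (π/4)×0.52² = 0.21237.
t = T_v·H_d²/c_v = 0.21237×4.5²/0.65 = 6.616 years.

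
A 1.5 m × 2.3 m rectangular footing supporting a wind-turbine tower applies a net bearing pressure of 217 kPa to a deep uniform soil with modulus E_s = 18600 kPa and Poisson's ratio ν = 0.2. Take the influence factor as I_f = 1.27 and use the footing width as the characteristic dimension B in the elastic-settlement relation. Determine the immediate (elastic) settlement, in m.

S_e ≈ 0.0213 m

Immediate (elastic) settlement: S_e = q·B·(1−ν²)/E_s · I_f.
S_e = 217 × 1.5 × (1 − 0.2²) / 18600 × 1.27
    = 217 × 1.5 × 0.96 / 18600 × 1.27
    = 0.02134 m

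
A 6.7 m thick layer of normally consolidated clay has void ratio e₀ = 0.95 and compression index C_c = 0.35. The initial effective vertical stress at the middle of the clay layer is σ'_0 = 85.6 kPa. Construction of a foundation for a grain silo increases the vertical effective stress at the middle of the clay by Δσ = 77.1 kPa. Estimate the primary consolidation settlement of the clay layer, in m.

S_c ≈ 0.335 m

Final effective stress: σ'_f = σ'_0 + Δσ = 85.6 + 77.1 = 162.7 kPa.
Normally consolidated clay, so the full stress increment lies on the virgin compression line:
S_c = C_c·H/(1+e₀)·log₁₀(σ'_f/σ'_0) = 0.35×6.7/(1+0.95)×log₁₀(162.7/85.6)
    = 1.2026 × 0.27891 = 0.3354 m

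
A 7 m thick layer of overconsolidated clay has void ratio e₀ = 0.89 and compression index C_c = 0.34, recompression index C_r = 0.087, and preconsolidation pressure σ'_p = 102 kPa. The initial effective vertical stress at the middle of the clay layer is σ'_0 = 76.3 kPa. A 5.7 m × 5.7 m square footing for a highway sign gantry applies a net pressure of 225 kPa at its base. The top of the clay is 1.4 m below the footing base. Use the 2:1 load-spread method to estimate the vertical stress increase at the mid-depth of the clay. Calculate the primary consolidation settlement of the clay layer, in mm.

S_c ≈ 219 mm

Mid-depth of clay below the footing base: z = 1.4 + 7/2 = 4.9 m.
Stress increase at mid-clay by the 2:1 spreading method:
Δσ = qBL/((B+z)(L+z)) = 225×5.7×5.7/((5.7+4.9)(5.7+4.9)) = 65.061 kPa
Final effective stress: σ'_f = 76.3 + 65.061 = 141.36 kPa.
σ'_f = 141.36 > σ'_p = 102 kPa, so the stress path crosses the preconsolidation pressure — recompression up to σ'_p, then virgin compression beyond:
S_c = H/(1+e₀)·[C_r·log₁₀(σ'_p/σ'_0) + C_c·log₁₀(σ'_f/σ'_p)]
    = 7/1.89 × [0.087×log₁₀(102/76.3) + 0.34×log₁₀(141.36/102)]
    = 3.7037 × [0.010969 + 0.048187] = 0.2191 m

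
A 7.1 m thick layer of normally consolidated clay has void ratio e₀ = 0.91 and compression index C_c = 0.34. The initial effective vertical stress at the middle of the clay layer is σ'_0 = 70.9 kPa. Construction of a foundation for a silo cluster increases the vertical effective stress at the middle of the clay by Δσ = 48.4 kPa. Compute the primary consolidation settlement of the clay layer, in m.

Final effective stress: σ'_f = σ'_0 + Δσ = 70.9 + 48.4 = 119.3 kPa.
Normally consolidated clay, so the full stress increment lies on the virgin compression line:
S_c = C_c·H/(1+e₀)·log₁₀(σ'_f/σ'_0) = 0.34×7.1/(1+0.91)×log₁₀(119.3/70.9)
    = 1.2639 × 0.22599 = 0.2856 m

S_c ≈ 0.286 m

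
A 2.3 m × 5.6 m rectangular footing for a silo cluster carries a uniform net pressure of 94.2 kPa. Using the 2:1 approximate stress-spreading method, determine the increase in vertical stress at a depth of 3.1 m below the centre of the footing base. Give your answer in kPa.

By the 2:1 method the load spreads at 1 horizontal : 2 vertical, so at depth z the loaded area has grown by z in each plan dimension:
Δσ = qBL/((B+z)(L+z)) = 94.2×2.3×5.6/((2.3+3.1)(5.6+3.1)) = 25.826 kPa

Δσ_z ≈ 25.8 kPa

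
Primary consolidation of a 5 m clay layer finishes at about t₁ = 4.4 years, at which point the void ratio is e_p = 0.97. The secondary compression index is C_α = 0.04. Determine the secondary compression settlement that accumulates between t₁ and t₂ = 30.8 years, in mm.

S_s ≈ 85.8 mm

Secondary compression: S_s = C_α·H/(1+e_p)·log₁₀(t₂/t₁)
S_s = 0.04×5/(1+0.97)×log₁₀(30.8/4.4)
    = 0.1015 × 0.8451 = 0.0858 m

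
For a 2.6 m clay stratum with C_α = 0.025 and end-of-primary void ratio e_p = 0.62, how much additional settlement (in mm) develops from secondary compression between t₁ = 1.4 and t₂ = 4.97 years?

S_s ≈ 22.1 mm

Secondary compression: S_s = C_α·H/(1+e_p)·log₁₀(t₂/t₁)
S_s = 0.025×2.6/(1+0.62)×log₁₀(4.97/1.4)
    = 0.04012 × 0.5502 = 0.02208 m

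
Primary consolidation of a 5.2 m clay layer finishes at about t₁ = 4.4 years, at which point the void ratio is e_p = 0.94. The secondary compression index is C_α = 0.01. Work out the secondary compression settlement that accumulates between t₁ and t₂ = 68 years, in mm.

Secondary compression: S_s = C_α·H/(1+e_p)·log₁₀(t₂/t₁)
S_s = 0.01×5.2/(1+0.94)×log₁₀(68/4.4)
    = 0.0268 × 1.189 = 0.03187 m

S_s ≈ 31.9 mm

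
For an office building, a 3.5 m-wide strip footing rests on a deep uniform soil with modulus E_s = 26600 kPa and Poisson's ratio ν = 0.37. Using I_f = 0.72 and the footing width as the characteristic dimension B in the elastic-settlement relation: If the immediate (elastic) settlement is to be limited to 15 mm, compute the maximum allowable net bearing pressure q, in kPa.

q ≈ 183 kPa

S_e = q·B·(1−ν²)/E_s · I_f  ⇒  q = S_e·E_s / (B·(1−ν²)·I_f).
q = 0.015 × 26600 / (3.5 × 0.8631 × 0.72) = 183.4 kPa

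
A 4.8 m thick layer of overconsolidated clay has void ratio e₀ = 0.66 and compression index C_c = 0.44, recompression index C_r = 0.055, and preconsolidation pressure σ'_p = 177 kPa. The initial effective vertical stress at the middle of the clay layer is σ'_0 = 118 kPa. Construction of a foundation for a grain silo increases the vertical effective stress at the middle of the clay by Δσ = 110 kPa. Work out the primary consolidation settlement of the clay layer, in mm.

Final effective stress: σ'_f = 118 + 110 = 228 kPa.
σ'_f = 228 > σ'_p = 177 kPa, so the stress path crosses the preconsolidation pressure — recompression up to σ'_p, then virgin compression beyond:
S_c = H/(1+e₀)·[C_r·log₁₀(σ'_p/σ'_0) + C_c·log₁₀(σ'_f/σ'_p)]
    = 4.8/1.66 × [0.055×log₁₀(177/118) + 0.44×log₁₀(228/177)]
    = 2.8916 × [0.009685 + 0.048383] = 0.1679 m

S_c ≈ 168 mm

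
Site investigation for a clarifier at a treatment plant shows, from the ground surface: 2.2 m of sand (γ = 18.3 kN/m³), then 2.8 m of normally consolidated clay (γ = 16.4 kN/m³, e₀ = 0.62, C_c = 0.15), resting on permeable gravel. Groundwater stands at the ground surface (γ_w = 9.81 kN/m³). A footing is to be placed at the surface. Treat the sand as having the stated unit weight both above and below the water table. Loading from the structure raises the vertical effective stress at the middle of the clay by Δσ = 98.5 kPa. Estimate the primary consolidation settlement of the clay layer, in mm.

Mid-depth of clay below the ground surface: z = 2.2 + 2.8/2 = 3.6 m.
Total vertical stress at mid-clay: σ_v = 18.3×2.2 + 16.4×1.4 = 63.22 kPa.
Pore pressure: u = 9.81×(3.6 − 0) = 35.316 kPa.
Initial effective stress: σ'_0 = σ_v − u = 63.22 − 35.316 = 27.904 kPa.
Final effective stress: σ'_f = σ'_0 + Δσ = 27.904 + 98.5 = 126.4 kPa.
Normally consolidated clay, so the full stress increment lies on the virgin compression line:
S_c = C_c·H/(1+e₀)·log₁₀(σ'_f/σ'_0) = 0.15×2.8/(1+0.62)×log₁₀(126.4/27.904)
    = 0.25926 × 0.65608 = 0.1701 m

S_c ≈ 170 mm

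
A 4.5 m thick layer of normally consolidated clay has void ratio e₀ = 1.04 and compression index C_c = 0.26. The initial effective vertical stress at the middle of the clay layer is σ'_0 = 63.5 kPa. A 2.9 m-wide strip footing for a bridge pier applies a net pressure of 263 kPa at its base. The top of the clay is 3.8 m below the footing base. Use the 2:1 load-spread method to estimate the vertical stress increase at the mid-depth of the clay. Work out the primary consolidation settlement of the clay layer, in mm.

S_c ≈ 212 mm

Mid-depth of clay below the footing base: z = 3.8 + 4.5/2 = 6.05 m.
Stress increase at mid-clay by the 2:1 spreading method:
Δσ = qB/(B+z) = 263×2.9/(2.9+6.05) = 85.218 kPa
Final effective stress: σ'_f = σ'_0 + Δσ = 63.5 + 85.218 = 148.72 kPa.
Normally consolidated clay, so the full stress increment lies on the virgin compression line:
S_c = C_c·H/(1+e₀)·log₁₀(σ'_f/σ'_0) = 0.26×4.5/(1+1.04)×log₁₀(148.72/63.5)
    = 0.57353 × 0.3696 = 0.212 m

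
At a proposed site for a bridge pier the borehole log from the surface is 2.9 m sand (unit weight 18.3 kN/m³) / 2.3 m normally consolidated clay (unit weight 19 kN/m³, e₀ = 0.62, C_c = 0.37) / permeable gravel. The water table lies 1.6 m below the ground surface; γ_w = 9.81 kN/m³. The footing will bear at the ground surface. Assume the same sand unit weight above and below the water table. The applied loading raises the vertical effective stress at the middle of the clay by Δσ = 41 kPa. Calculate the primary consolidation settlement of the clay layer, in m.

S_c ≈ 0.135 m

Mid-depth of clay below the ground surface: z = 2.9 + 2.3/2 = 4.05 m.
Total vertical stress at mid-clay: σ_v = 18.3×2.9 + 19×1.15 = 74.92 kPa.
Pore pressure: u = 9.81×(4.05 − 1.6) = 24.035 kPa.
Initial effective stress: σ'_0 = σ_v − u = 74.92 − 24.035 = 50.885 kPa.
Final effective stress: σ'_f = σ'_0 + Δσ = 50.885 + 41 = 91.885 kPa.
Normally consolidated clay, so the full stress increment lies on the virgin compression line:
S_c = C_c·H/(1+e₀)·log₁₀(σ'_f/σ'_0) = 0.37×2.3/(1+0.62)×log₁₀(91.885/50.885)
    = 0.52531 × 0.25665 = 0.1348 m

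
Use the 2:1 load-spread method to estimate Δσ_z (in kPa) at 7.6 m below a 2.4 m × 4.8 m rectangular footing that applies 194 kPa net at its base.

By the 2:1 method the load spreads at 1 horizontal : 2 vertical, so at depth z the loaded area has grown by z in each plan dimension:
Δσ = qBL/((B+z)(L+z)) = 194×2.4×4.8/((2.4+7.6)(4.8+7.6)) = 18.023 kPa

Δσ_z ≈ 18 kPa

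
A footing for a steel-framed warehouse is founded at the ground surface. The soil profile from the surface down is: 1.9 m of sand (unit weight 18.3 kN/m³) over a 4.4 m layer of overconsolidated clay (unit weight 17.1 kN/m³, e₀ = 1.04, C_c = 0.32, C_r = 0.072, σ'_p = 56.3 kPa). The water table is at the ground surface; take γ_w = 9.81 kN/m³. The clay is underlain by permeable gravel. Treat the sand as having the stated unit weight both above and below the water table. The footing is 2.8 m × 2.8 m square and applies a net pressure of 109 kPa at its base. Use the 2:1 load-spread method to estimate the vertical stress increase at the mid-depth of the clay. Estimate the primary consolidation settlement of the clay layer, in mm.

Mid-depth of clay below the ground surface: z = 1.9 + 4.4/2 = 4.1 m.
Total vertical stress at mid-clay: σ_v = 18.3×1.9 + 17.1×2.2 = 72.39 kPa.
Pore pressure: u = 9.81×(4.1 − 0) = 40.221 kPa.
Initial effective stress: σ'_0 = σ_v − u = 72.39 − 40.221 = 32.169 kPa.
Stress increase at mid-clay by the 2:1 spreading method:
Δσ = qBL/((B+z)(L+z)) = 109×2.8×2.8/((2.8+4.1)(2.8+4.1)) = 17.949 kPa
Final effective stress: σ'_f = 32.169 + 17.949 = 50.118 kPa.
σ'_f = 50.118 ≤ σ'_p = 56.3 kPa, so the clay remains overconsolidated and only the recompression index applies:
S_c = C_r·H/(1+e₀)·log₁₀(σ'_f/σ'_0) = 0.072×4.4/2.04×log₁₀(50.118/32.169)
    = 0.1553 × 0.19256 = 0.0299 m

S_c ≈ 29.9 mm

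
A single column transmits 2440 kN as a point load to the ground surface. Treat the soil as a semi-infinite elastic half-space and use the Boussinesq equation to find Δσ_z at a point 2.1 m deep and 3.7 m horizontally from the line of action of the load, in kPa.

Boussinesq vertical stress below a point load on an elastic half-space:
Δσ_z = 3P/(2πz²) · [1 + (r/z)²]^(−5/2)
r/z = 3.7/2.1 = 1.7619; [1+(r/z)²]^(−5/2) = 0.029302.
Δσ_z = 3×2440/(2π×2.1²) × 0.029302 = 264.18 × 0.029302 = 7.741 kPa

Δσ_z ≈ 7.74 kPa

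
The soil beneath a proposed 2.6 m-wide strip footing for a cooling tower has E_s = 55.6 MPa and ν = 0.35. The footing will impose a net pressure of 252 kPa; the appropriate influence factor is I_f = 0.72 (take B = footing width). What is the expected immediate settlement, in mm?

S_e ≈ 7.45 mm

Immediate (elastic) settlement: S_e = q·B·(1−ν²)/E_s · I_f.
E_s = 55.6 MPa = 55600 kPa.
S_e = 252 × 2.6 × (1 − 0.35²) / 55600 × 0.72
    = 252 × 2.6 × 0.8775 / 55600 × 0.72
    = 0.007445 m = 7.445 mm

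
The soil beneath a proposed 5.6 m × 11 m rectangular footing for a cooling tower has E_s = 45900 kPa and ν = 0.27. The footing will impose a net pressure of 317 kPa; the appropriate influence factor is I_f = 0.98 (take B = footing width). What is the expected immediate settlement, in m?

S_e ≈ 0.0351 m

Immediate (elastic) settlement: S_e = q·B·(1−ν²)/E_s · I_f.
S_e = 317 × 5.6 × (1 − 0.27²) / 45900 × 0.98
    = 317 × 5.6 × 0.9271 / 45900 × 0.98
    = 0.03514 m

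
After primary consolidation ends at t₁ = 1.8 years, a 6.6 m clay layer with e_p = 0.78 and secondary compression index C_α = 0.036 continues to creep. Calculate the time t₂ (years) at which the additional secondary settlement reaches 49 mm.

t₂ ≈ 4.19 years

S_s = C_α·H/(1+e_p)·log₁₀(t₂/t₁) ⇒ log₁₀(t₂/t₁) = S_s·(1+e_p)/(C_α·H).
log₁₀(t₂/t₁) = 0.049 × (1+0.78) / (0.036×6.6) = 0.3671
t₂ = t₁ × 10^0.3671 = 1.8 × 2.329 = 4.191 years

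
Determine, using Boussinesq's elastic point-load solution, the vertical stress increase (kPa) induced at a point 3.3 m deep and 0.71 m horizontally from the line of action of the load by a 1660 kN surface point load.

Δσ_z ≈ 65 kPa

Boussinesq vertical stress below a point load on an elastic half-space:
Δσ_z = 3P/(2πz²) · [1 + (r/z)²]^(−5/2)
r/z = 0.71/3.3 = 0.21515; [1+(r/z)²]^(−5/2) = 0.89304.
Δσ_z = 3×1660/(2π×3.3²) × 0.89304 = 72.782 × 0.89304 = 65 kPa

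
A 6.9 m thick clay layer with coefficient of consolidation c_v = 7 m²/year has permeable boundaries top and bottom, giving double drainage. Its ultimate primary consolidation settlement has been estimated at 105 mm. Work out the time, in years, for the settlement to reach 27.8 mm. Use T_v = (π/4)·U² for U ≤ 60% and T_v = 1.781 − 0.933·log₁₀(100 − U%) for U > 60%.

Drainage path length: H_d = H/2 = 3.45 m (double drainage).
U = S(t)/S_ult = 27.8/105 = 0.2648.
U ≤ 60%: T_v = (π/4)·U² = (π/4)×0.26476² = 0.055056.
t = T_v·H_d²/c_v = 0.055056×3.45²/7 = 0.09361 years.

t ≈ 0.0936 years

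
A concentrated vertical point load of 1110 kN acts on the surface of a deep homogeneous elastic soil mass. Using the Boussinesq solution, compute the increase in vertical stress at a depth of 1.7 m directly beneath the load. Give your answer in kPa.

Δσ_z ≈ 183 kPa

Boussinesq vertical stress below a point load on an elastic half-space:
Δσ_z = 3P/(2πz²) · [1 + (r/z)²]^(−5/2)
r/z = 0/1.7 = 0; [1+(r/z)²]^(−5/2) = 1.
Δσ_z = 3×1110/(2π×1.7²) × 1 = 183.39 × 1 = 183.4 kPa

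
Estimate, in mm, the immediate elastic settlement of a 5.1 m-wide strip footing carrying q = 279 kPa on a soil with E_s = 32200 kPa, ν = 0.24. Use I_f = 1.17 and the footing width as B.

S_e ≈ 48.7 mm

Immediate (elastic) settlement: S_e = q·B·(1−ν²)/E_s · I_f.
S_e = 279 × 5.1 × (1 − 0.24²) / 32200 × 1.17
    = 279 × 5.1 × 0.9424 / 32200 × 1.17
    = 0.04872 m = 48.72 mm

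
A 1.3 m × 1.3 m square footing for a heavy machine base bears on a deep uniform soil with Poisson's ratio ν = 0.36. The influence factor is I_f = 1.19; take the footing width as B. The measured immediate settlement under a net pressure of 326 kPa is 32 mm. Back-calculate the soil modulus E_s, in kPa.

S_e = q·B·(1−ν²)/E_s · I_f  ⇒  E_s = q·B·(1−ν²)·I_f / S_e.
E_s = 326 × 1.3 × 0.8704 × 1.19 / 0.032 = 13720 kPa

E_s ≈ 13700 kPa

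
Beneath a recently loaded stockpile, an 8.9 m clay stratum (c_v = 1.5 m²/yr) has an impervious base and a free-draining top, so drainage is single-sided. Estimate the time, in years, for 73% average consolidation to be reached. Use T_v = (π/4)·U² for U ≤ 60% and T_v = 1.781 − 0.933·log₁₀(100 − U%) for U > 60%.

t ≈ 23.5 years

Drainage path length: H_d = H = 8.9 m (single drainage).
U > 60%: T_v = 1.781 − 0.933·log₁₀(100 − 73) = 0.44554.
t = T_v·H_d²/c_v = 0.44554×8.9²/1.5 = 23.53 years.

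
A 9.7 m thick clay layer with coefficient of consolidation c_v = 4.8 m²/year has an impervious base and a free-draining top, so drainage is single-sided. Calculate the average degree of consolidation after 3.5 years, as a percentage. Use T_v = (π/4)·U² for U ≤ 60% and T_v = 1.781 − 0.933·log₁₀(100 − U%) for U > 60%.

U ≈ 47.7 %

Drainage path length: H_d = H = 9.7 m (single drainage).
T_v = c_v·t/H_d² = 4.8×3.5/9.7² = 0.17855.
T_v = 0.17855 corresponds to the U ≤ 60% branch:
U = √(4T_v/π) = 0.4768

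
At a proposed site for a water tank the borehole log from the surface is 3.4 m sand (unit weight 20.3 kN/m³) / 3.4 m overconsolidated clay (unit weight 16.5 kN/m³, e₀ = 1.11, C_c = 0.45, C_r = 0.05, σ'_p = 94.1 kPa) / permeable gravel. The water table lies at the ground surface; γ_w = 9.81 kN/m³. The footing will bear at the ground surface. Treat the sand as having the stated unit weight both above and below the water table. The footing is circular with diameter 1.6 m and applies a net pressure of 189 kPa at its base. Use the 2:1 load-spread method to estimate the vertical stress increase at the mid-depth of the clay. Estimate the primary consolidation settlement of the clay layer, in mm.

Mid-depth of clay below the ground surface: z = 3.4 + 3.4/2 = 5.1 m.
Total vertical stress at mid-clay: σ_v = 20.3×3.4 + 16.5×1.7 = 97.07 kPa.
Pore pressure: u = 9.81×(5.1 − 0) = 50.031 kPa.
Initial effective stress: σ'_0 = σ_v − u = 97.07 − 50.031 = 47.039 kPa.
Stress increase at mid-clay by the 2:1 spreading method:
Δσ ≈ qD²/(D+z)² = 189×1.6²/(1.6+5.1)² = 10.778 kPa
Final effective stress: σ'_f = 47.039 + 10.778 = 57.817 kPa.
σ'_f = 57.817 ≤ σ'_p = 94.1 kPa, so the clay remains overconsolidated and only the recompression index applies:
S_c = C_r·H/(1+e₀)·log₁₀(σ'_f/σ'_0) = 0.05×3.4/2.11×log₁₀(57.817/47.039)
    = 0.08057 × 0.089597 = 0.007219 m

S_c ≈ 7.22 mm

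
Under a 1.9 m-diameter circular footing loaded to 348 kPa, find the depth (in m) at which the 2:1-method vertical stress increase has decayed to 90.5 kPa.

2:1 spreading — at depth z the loaded area has grown by z in each plan dimension:
qD²/(D+z)² = Δσ_z ⇒ z = D(√(q/Δσ_z) − 1) = 1.9×(√(348/90.5) − 1) = 1.826 m

z ≈ 1.83 m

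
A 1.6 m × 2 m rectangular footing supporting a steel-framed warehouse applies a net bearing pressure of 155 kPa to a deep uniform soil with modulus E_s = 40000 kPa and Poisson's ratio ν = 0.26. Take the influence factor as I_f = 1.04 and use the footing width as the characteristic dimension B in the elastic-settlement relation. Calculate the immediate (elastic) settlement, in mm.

Immediate (elastic) settlement: S_e = q·B·(1−ν²)/E_s · I_f.
S_e = 155 × 1.6 × (1 − 0.26²) / 40000 × 1.04
    = 155 × 1.6 × 0.9324 / 40000 × 1.04
    = 0.006012 m = 6.012 mm

S_e ≈ 6.01 mm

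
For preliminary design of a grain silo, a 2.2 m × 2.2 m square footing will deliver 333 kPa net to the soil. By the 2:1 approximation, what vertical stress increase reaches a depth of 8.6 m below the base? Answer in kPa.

Δσ_z ≈ 13.8 kPa

By the 2:1 method the load spreads at 1 horizontal : 2 vertical, so at depth z the loaded area has grown by z in each plan dimension:
Δσ = qBL/((B+z)(L+z)) = 333×2.2×2.2/((2.2+8.6)(2.2+8.6)) = 13.818 kPa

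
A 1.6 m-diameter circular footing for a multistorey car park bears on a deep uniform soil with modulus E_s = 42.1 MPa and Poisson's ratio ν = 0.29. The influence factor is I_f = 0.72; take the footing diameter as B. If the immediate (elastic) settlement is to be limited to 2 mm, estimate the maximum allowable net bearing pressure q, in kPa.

q ≈ 79.8 kPa

E_s = 42.1 MPa = 42100 kPa.
S_e = q·B·(1−ν²)/E_s · I_f  ⇒  q = S_e·E_s / (B·(1−ν²)·I_f).
q = 0.002 × 42100 / (1.6 × 0.9159 × 0.72) = 79.8 kPa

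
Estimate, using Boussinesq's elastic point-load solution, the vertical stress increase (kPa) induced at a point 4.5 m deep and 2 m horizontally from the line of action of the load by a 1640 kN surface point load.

Boussinesq vertical stress below a point load on an elastic half-space:
Δσ_z = 3P/(2πz²) · [1 + (r/z)²]^(−5/2)
r/z = 2/4.5 = 0.44444; [1+(r/z)²]^(−5/2) = 0.63721.
Δσ_z = 3×1640/(2π×4.5²) × 0.63721 = 38.669 × 0.63721 = 24.64 kPa

Δσ_z ≈ 24.6 kPa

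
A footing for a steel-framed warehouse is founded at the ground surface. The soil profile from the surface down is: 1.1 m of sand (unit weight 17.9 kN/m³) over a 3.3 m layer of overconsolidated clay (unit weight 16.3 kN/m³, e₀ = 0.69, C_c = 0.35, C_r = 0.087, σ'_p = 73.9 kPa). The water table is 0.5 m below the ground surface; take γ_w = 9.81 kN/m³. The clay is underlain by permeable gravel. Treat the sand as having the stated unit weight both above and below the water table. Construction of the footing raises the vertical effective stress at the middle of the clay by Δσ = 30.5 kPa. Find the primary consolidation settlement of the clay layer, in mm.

Mid-depth of clay below the ground surface: z = 1.1 + 3.3/2 = 2.75 m.
Total vertical stress at mid-clay: σ_v = 17.9×1.1 + 16.3×1.65 = 46.585 kPa.
Pore pressure: u = 9.81×(2.75 − 0.5) = 22.073 kPa.
Initial effective stress: σ'_0 = σ_v − u = 46.585 − 22.073 = 24.512 kPa.
Final effective stress: σ'_f = 24.512 + 30.5 = 55.012 kPa.
σ'_f = 55.012 ≤ σ'_p = 73.9 kPa, so the clay remains overconsolidated and only the recompression index applies:
S_c = C_r·H/(1+e₀)·log₁₀(σ'_f/σ'_0) = 0.087×3.3/1.69×log₁₀(55.012/24.512)
    = 0.16988 × 0.35108 = 0.05964 m

S_c ≈ 59.6 mm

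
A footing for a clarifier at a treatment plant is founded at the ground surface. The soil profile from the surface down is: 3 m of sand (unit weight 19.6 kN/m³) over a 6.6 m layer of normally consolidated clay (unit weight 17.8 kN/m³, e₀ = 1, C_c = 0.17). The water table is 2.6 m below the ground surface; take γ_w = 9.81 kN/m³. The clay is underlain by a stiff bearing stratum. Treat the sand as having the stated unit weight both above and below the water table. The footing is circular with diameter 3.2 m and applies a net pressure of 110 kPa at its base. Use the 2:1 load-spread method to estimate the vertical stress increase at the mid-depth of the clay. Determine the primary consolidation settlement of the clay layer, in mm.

S_c ≈ 34.8 mm

Mid-depth of clay below the ground surface: z = 3 + 6.6/2 = 6.3 m.
Total vertical stress at mid-clay: σ_v = 19.6×3 + 17.8×3.3 = 117.54 kPa.
Pore pressure: u = 9.81×(6.3 − 2.6) = 36.297 kPa.
Initial effective stress: σ'_0 = σ_v − u = 117.54 − 36.297 = 81.243 kPa.
Stress increase at mid-clay by the 2:1 spreading method:
Δσ ≈ qD²/(D+z)² = 110×3.2²/(3.2+6.3)² = 12.481 kPa
Final effective stress: σ'_f = σ'_0 + Δσ = 81.243 + 12.481 = 93.724 kPa.
Normally consolidated clay, so the full stress increment lies on the virgin compression line:
S_c = C_c·H/(1+e₀)·log₁₀(σ'_f/σ'_0) = 0.17×6.6/(1+1)×log₁₀(93.724/81.243)
    = 0.561 × 0.062065 = 0.03482 m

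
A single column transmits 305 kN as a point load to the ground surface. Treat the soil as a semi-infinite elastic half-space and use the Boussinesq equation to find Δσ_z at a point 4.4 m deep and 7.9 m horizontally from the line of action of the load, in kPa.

Boussinesq vertical stress below a point load on an elastic half-space:
Δσ_z = 3P/(2πz²) · [1 + (r/z)²]^(−5/2)
r/z = 7.9/4.4 = 1.7955; [1+(r/z)²]^(−5/2) = 0.027276.
Δσ_z = 3×305/(2π×4.4²) × 0.027276 = 7.522 × 0.027276 = 0.2052 kPa

Δσ_z ≈ 0.205 kPa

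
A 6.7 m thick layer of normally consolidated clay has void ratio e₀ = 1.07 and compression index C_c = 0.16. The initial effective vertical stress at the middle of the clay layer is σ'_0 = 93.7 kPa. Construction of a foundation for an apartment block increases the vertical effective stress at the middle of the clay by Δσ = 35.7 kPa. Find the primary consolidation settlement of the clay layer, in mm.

Final effective stress: σ'_f = σ'_0 + Δσ = 93.7 + 35.7 = 129.4 kPa.
Normally consolidated clay, so the full stress increment lies on the virgin compression line:
S_c = C_c·H/(1+e₀)·log₁₀(σ'_f/σ'_0) = 0.16×6.7/(1+1.07)×log₁₀(129.4/93.7)
    = 0.51787 × 0.14019 = 0.0726 m

S_c ≈ 72.6 mm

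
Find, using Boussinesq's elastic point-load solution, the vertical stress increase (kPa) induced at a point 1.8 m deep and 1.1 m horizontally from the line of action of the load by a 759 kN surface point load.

Δσ_z ≈ 50.6 kPa

Boussinesq vertical stress below a point load on an elastic half-space:
Δσ_z = 3P/(2πz²) · [1 + (r/z)²]^(−5/2)
r/z = 1.1/1.8 = 0.61111; [1+(r/z)²]^(−5/2) = 0.45234.
Δσ_z = 3×759/(2π×1.8²) × 0.45234 = 111.85 × 0.45234 = 50.59 kPa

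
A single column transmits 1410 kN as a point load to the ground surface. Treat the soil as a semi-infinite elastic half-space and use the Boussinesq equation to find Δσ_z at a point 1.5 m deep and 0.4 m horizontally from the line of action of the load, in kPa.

Δσ_z ≈ 252 kPa

Boussinesq vertical stress below a point load on an elastic half-space:
Δσ_z = 3P/(2πz²) · [1 + (r/z)²]^(−5/2)
r/z = 0.4/1.5 = 0.26667; [1+(r/z)²]^(−5/2) = 0.8422.
Δσ_z = 3×1410/(2π×1.5²) × 0.8422 = 299.21 × 0.8422 = 252 kPa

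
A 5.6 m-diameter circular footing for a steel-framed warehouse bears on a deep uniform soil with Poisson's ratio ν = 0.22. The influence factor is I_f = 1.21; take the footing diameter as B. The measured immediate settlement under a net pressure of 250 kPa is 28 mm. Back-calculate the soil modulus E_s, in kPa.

E_s ≈ 57600 kPa

S_e = q·B·(1−ν²)/E_s · I_f  ⇒  E_s = q·B·(1−ν²)·I_f / S_e.
E_s = 250 × 5.6 × 0.9516 × 1.21 / 0.028 = 57570 kPa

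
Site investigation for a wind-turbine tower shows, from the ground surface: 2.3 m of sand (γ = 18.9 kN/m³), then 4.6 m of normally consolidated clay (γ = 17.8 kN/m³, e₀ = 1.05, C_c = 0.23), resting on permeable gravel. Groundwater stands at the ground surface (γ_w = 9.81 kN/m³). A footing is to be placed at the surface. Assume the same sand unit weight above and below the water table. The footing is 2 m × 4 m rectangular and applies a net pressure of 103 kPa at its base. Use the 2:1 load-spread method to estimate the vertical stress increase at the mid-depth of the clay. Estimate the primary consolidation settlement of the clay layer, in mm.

Mid-depth of clay below the ground surface: z = 2.3 + 4.6/2 = 4.6 m.
Total vertical stress at mid-clay: σ_v = 18.9×2.3 + 17.8×2.3 = 84.41 kPa.
Pore pressure: u = 9.81×(4.6 − 0) = 45.126 kPa.
Initial effective stress: σ'_0 = σ_v − u = 84.41 − 45.126 = 39.284 kPa.
Stress increase at mid-clay by the 2:1 spreading method:
Δσ = qBL/((B+z)(L+z)) = 103×2×4/((2+4.6)(4+4.6)) = 14.517 kPa
Final effective stress: σ'_f = σ'_0 + Δσ = 39.284 + 14.517 = 53.801 kPa.
Normally consolidated clay, so the full stress increment lies on the virgin compression line:
S_c = C_c·H/(1+e₀)·log₁₀(σ'_f/σ'_0) = 0.23×4.6/(1+1.05)×log₁₀(53.801/39.284)
    = 0.5161 × 0.13657 = 0.07048 m

S_c ≈ 70.5 mm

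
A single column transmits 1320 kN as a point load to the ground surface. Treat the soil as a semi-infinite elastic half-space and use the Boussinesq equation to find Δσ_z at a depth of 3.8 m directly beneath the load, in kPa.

Δσ_z ≈ 43.6 kPa

Boussinesq vertical stress below a point load on an elastic half-space:
Δσ_z = 3P/(2πz²) · [1 + (r/z)²]^(−5/2)
r/z = 0/3.8 = 0; [1+(r/z)²]^(−5/2) = 1.
Δσ_z = 3×1320/(2π×3.8²) × 1 = 43.646 × 1 = 43.65 kPa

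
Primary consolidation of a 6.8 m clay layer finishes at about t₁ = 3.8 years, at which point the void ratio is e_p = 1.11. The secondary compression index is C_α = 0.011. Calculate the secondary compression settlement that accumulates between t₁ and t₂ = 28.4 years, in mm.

Secondary compression: S_s = C_α·H/(1+e_p)·log₁₀(t₂/t₁)
S_s = 0.011×6.8/(1+1.11)×log₁₀(28.4/3.8)
    = 0.03545 × 0.8735 = 0.03097 m

S_s ≈ 31 mm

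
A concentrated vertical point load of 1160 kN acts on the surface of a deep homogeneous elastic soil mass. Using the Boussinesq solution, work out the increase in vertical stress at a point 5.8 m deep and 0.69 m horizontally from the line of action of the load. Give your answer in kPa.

Δσ_z ≈ 15.9 kPa

Boussinesq vertical stress below a point load on an elastic half-space:
Δσ_z = 3P/(2πz²) · [1 + (r/z)²]^(−5/2)
r/z = 0.69/5.8 = 0.11897; [1+(r/z)²]^(−5/2) = 0.96548.
Δσ_z = 3×1160/(2π×5.8²) × 0.96548 = 16.464 × 0.96548 = 15.9 kPa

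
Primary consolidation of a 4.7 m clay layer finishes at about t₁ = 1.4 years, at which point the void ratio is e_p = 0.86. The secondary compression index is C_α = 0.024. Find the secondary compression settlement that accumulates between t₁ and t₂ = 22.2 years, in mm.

Secondary compression: S_s = C_α·H/(1+e_p)·log₁₀(t₂/t₁)
S_s = 0.024×4.7/(1+0.86)×log₁₀(22.2/1.4)
    = 0.06065 × 1.2 = 0.07279 m

S_s ≈ 72.8 mm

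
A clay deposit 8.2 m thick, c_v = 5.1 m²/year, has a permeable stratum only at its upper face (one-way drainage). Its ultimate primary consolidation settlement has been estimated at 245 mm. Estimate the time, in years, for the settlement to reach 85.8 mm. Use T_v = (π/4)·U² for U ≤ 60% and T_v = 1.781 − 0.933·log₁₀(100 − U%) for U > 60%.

t ≈ 1.27 years

Drainage path length: H_d = H = 8.2 m (single drainage).
U = S(t)/S_ult = 85.8/245 = 0.3502.
U ≤ 60%: T_v = (π/4)·U² = (π/4)×0.3502² = 0.096324.
t = T_v·H_d²/c_v = 0.096324×8.2²/5.1 = 1.27 years.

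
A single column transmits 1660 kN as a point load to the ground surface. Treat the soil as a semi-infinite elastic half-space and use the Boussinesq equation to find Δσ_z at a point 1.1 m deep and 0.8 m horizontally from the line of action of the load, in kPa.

Boussinesq vertical stress below a point load on an elastic half-space:
Δσ_z = 3P/(2πz²) · [1 + (r/z)²]^(−5/2)
r/z = 0.8/1.1 = 0.72727; [1+(r/z)²]^(−5/2) = 0.34597.
Δσ_z = 3×1660/(2π×1.1²) × 0.34597 = 655.03 × 0.34597 = 226.6 kPa

Δσ_z ≈ 227 kPa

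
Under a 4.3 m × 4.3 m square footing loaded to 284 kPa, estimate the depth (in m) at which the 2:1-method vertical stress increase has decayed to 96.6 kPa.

2:1 spreading — at depth z the loaded area has grown by z in each plan dimension:
qB²/(B+z)² = Δσ_z ⇒ z = B(√(q/Δσ_z) − 1) = 4.3×(√(284/96.6) − 1) = 3.073 m

z ≈ 3.07 m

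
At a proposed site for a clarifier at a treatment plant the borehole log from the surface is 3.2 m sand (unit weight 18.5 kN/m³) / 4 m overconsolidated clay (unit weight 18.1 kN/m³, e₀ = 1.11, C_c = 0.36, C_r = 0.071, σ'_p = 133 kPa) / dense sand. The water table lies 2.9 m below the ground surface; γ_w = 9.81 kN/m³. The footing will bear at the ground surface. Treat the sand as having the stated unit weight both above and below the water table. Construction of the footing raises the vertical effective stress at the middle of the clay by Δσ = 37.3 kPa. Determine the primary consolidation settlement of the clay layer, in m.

Mid-depth of clay below the ground surface: z = 3.2 + 4/2 = 5.2 m.
Total vertical stress at mid-clay: σ_v = 18.5×3.2 + 18.1×2 = 95.4 kPa.
Pore pressure: u = 9.81×(5.2 − 2.9) = 22.563 kPa.
Initial effective stress: σ'_0 = σ_v − u = 95.4 − 22.563 = 72.837 kPa.
Final effective stress: σ'_f = 72.837 + 37.3 = 110.14 kPa.
σ'_f = 110.14 ≤ σ'_p = 133 kPa, so the clay remains overconsolidated and only the recompression index applies:
S_c = C_r·H/(1+e₀)·log₁₀(σ'_f/σ'_0) = 0.071×4/2.11×log₁₀(110.14/72.837)
    = 0.13459 × 0.17959 = 0.02417 m

S_c ≈ 0.0242 m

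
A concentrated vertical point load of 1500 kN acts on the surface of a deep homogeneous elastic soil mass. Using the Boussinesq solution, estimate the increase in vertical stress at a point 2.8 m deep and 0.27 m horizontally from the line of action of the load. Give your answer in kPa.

Boussinesq vertical stress below a point load on an elastic half-space:
Δσ_z = 3P/(2πz²) · [1 + (r/z)²]^(−5/2)
r/z = 0.27/2.8 = 0.096429; [1+(r/z)²]^(−5/2) = 0.97713.
Δσ_z = 3×1500/(2π×2.8²) × 0.97713 = 91.352 × 0.97713 = 89.26 kPa

Δσ_z ≈ 89.3 kPa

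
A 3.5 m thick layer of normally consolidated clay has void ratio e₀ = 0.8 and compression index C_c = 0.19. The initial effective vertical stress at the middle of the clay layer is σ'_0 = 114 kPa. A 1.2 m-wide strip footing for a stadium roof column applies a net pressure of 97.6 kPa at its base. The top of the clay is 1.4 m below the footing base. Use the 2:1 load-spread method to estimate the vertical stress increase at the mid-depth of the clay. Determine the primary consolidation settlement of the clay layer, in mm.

Mid-depth of clay below the footing base: z = 1.4 + 3.5/2 = 3.15 m.
Stress increase at mid-clay by the 2:1 spreading method:
Δσ = qB/(B+z) = 97.6×1.2/(1.2+3.15) = 26.924 kPa
Final effective stress: σ'_f = σ'_0 + Δσ = 114 + 26.924 = 140.92 kPa.
Normally consolidated clay, so the full stress increment lies on the virgin compression line:
S_c = C_c·H/(1+e₀)·log₁₀(σ'_f/σ'_0) = 0.19×3.5/(1+0.8)×log₁₀(140.92/114)
    = 0.36944 × 0.092068 = 0.03401 m

S_c ≈ 34 mm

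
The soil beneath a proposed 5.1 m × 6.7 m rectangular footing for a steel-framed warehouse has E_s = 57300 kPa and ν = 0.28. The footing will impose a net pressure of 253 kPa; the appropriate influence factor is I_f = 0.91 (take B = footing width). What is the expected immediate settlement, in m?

Immediate (elastic) settlement: S_e = q·B·(1−ν²)/E_s · I_f.
S_e = 253 × 5.1 × (1 − 0.28²) / 57300 × 0.91
    = 253 × 5.1 × 0.9216 / 57300 × 0.91
    = 0.01889 m

S_e ≈ 0.0189 m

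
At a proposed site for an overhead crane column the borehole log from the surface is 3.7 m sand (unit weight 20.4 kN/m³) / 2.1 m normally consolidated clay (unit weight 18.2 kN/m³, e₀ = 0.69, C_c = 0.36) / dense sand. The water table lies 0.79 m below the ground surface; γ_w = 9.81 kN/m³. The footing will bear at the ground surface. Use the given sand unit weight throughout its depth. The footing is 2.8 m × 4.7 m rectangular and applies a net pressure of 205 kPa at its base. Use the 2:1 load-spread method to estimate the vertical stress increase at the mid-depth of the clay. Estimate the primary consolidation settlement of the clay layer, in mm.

S_c ≈ 101 mm

Mid-depth of clay below the ground surface: z = 3.7 + 2.1/2 = 4.75 m.
Total vertical stress at mid-clay: σ_v = 20.4×3.7 + 18.2×1.05 = 94.59 kPa.
Pore pressure: u = 9.81×(4.75 − 0.79) = 38.848 kPa.
Initial effective stress: σ'_0 = σ_v − u = 94.59 − 38.848 = 55.742 kPa.
Stress increase at mid-clay by the 2:1 spreading method:
Δσ = qBL/((B+z)(L+z)) = 205×2.8×4.7/((2.8+4.75)(4.7+4.75)) = 37.812 kPa
Final effective stress: σ'_f = σ'_0 + Δσ = 55.742 + 37.812 = 93.554 kPa.
Normally consolidated clay, so the full stress increment lies on the virgin compression line:
S_c = C_c·H/(1+e₀)·log₁₀(σ'_f/σ'_0) = 0.36×2.1/(1+0.69)×log₁₀(93.554/55.742)
    = 0.44734 × 0.22488 = 0.1006 m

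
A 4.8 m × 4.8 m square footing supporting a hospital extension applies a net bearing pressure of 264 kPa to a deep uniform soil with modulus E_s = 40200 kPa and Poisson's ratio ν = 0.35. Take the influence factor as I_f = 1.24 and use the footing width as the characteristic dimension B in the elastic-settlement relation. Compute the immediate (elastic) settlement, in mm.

S_e ≈ 34.3 mm

Immediate (elastic) settlement: S_e = q·B·(1−ν²)/E_s · I_f.
S_e = 264 × 4.8 × (1 − 0.35²) / 40200 × 1.24
    = 264 × 4.8 × 0.8775 / 40200 × 1.24
    = 0.0343 m = 34.3 mm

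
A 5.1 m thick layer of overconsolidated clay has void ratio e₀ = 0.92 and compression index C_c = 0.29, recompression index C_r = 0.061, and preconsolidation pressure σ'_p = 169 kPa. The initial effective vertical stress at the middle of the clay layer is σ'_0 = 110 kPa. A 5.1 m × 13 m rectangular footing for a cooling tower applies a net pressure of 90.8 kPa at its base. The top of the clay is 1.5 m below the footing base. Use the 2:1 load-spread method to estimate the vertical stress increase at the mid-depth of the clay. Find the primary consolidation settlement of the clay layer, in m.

S_c ≈ 0.0212 m

Mid-depth of clay below the footing base: z = 1.5 + 5.1/2 = 4.05 m.
Stress increase at mid-clay by the 2:1 spreading method:
Δσ = qBL/((B+z)(L+z)) = 90.8×5.1×13/((5.1+4.05)(13+4.05)) = 38.588 kPa
Final effective stress: σ'_f = 110 + 38.588 = 148.59 kPa.
σ'_f = 148.59 ≤ σ'_p = 169 kPa, so the clay remains overconsolidated and only the recompression index applies:
S_c = C_r·H/(1+e₀)·log₁₀(σ'_f/σ'_0) = 0.061×5.1/1.92×log₁₀(148.59/110)
    = 0.16203 × 0.1306 = 0.02116 m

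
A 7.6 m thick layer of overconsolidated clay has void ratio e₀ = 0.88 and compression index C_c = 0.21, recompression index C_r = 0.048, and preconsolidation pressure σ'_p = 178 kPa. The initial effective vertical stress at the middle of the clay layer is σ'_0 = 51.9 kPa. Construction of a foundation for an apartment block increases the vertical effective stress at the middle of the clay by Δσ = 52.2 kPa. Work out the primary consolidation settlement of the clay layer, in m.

S_c ≈ 0.0587 m

Final effective stress: σ'_f = 51.9 + 52.2 = 104.1 kPa.
σ'_f = 104.1 ≤ σ'_p = 178 kPa, so the clay remains overconsolidated and only the recompression index applies:
S_c = C_r·H/(1+e₀)·log₁₀(σ'_f/σ'_0) = 0.048×7.6/1.88×log₁₀(104.1/51.9)
    = 0.19404 × 0.30228 = 0.05866 m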